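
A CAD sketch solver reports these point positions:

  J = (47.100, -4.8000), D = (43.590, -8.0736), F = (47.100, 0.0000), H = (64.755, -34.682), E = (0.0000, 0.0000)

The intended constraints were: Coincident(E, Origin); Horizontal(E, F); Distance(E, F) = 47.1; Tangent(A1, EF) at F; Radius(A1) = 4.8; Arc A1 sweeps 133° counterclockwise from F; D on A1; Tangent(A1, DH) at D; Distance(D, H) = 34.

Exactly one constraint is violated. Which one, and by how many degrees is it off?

Tangent(A1, DH) at D — off by 4.50°.

E = (0.00, 0.00) ✓; E.y = 0.00, F.y = 0.00 ✓; |EF| = 47.10 ✓; ∠(JF, FE) = 90.00° ✓; |JF| = 4.800 ✓; bearing(J→D) − bearing(J→F) = 133.0° ✓; |JD| = 4.800 ✓; ∠(JD, DH) = 94.50° ✗; |DH| = 34.00 ✓.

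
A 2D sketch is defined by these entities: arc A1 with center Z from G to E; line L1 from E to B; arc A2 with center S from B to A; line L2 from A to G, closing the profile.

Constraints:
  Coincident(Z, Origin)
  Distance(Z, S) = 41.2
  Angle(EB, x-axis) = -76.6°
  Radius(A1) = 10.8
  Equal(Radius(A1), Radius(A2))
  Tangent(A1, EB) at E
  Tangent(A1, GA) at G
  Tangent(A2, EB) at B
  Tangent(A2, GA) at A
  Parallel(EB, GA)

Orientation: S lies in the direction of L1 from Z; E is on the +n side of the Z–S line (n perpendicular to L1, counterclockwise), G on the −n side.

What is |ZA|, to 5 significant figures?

42.592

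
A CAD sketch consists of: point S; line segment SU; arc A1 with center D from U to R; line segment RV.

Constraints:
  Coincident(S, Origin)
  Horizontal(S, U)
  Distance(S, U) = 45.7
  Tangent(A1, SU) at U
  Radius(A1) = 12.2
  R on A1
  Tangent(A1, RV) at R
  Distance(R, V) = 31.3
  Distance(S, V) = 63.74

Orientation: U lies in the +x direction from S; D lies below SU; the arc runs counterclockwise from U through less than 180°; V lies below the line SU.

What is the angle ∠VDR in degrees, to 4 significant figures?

68.71°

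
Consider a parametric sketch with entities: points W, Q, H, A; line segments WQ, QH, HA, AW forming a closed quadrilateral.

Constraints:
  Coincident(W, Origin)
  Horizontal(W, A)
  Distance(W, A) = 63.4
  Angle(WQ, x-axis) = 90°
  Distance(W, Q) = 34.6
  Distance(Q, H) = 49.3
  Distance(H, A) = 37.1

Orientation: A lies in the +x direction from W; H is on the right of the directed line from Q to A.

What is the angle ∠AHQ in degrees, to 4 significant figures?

112.7°

Checks: W.y = 0.00, A.y = 0.00 ✓; |QH| = 49.30 ✓; |HA| = 37.10 ✓.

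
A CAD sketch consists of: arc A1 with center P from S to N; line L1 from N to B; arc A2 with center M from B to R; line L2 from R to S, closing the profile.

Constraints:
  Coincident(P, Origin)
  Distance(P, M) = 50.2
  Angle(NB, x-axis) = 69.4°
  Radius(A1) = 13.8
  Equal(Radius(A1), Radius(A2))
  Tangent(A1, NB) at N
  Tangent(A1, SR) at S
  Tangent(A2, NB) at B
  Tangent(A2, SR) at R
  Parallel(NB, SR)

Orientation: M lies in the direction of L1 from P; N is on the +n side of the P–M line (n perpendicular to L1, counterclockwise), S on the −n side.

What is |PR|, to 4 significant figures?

52.06

The slot axis is L1's direction at 69.4°, so u = (cos 69.4°, sin 69.4°) = (0.3518, 0.9361) and n = (−sin 69.4°, cos 69.4°) = (-0.9361, 0.3518). P is at the origin and M lies 50.2 along u from P, so M = 50.2·u = (17.66, 46.99). Tangency of A1 to both parallel lines with radius 13.8 puts N and S at P ± 13.8·n: N = (-12.92, 4.855), S = (12.92, -4.855). Equal radii place B and R the same way about M: B = M + 13.8·n = (4.745, 51.85), R = M − 13.8·n = (30.58, 42.13). Then |PR| = |R − P| = 52.06.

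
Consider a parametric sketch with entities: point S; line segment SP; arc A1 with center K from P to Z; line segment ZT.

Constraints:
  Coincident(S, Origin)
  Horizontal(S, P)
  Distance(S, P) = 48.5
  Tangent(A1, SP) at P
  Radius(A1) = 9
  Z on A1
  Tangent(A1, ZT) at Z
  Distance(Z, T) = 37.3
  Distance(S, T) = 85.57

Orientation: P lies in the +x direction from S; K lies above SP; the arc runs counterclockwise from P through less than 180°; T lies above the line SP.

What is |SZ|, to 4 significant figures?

55.44

Checks: ∠(KP, PS) = 90.00° ✓; |KZ| = 9.000 ✓; ∠(KZ, ZT) = 90.00° ✓; |ZT| = 37.30 ✓; |ST| = 85.57 ✓.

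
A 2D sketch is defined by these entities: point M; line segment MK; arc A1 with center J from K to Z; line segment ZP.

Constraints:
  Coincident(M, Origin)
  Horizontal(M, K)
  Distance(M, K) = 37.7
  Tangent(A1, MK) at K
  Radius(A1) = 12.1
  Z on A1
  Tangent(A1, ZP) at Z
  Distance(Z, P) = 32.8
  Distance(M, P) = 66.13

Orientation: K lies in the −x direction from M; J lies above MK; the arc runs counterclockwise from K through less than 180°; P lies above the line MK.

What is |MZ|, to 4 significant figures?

34.15

Checks: |JZ| = 12.10 ✓; ∠(JZ, ZP) = 90.00° ✓; |ZP| = 32.80 ✓; |MP| = 66.13 ✓.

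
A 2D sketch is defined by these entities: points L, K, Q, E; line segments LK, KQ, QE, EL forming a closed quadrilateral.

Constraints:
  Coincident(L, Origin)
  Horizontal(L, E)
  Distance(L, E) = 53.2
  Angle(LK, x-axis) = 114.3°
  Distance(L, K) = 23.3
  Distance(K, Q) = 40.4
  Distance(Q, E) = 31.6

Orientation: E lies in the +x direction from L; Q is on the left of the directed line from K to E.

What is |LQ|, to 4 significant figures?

38.02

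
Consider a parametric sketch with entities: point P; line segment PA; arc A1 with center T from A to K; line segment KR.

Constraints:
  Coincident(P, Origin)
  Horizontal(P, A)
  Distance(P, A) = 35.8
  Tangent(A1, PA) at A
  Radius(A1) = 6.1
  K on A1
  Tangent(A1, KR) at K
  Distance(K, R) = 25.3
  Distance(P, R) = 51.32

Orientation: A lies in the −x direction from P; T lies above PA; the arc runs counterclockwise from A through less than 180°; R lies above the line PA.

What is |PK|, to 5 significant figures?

31.395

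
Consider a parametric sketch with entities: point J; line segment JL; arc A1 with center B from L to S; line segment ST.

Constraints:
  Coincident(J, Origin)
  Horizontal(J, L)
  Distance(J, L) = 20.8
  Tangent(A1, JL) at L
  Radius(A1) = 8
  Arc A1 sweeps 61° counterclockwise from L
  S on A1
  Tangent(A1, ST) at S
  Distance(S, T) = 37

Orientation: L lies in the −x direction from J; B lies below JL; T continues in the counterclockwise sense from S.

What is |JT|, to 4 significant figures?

58.50

J is at the origin; JL is horizontal with |JL| = 20.8 and L on the −x side, so L = (-20.80, 0.000). Since A1 is tangent to JL there, BL ⟂ JL, so B = L + (0, -8) = (-20.80, -8.000). On A1, L sits at bearing 90° from B; a 61° counterclockwise sweep puts S at bearing 151°, so S = B + 8.0·(cos 151°, sin 151°) = (-27.80, -4.122). A1 meets ST tangentially, so BS is at right angles to ST, so ST runs along (−sin 151°, cos 151°); with |ST| = 37.0, T = (-45.73, -36.48). Then |JT| = |T − J| = 58.50.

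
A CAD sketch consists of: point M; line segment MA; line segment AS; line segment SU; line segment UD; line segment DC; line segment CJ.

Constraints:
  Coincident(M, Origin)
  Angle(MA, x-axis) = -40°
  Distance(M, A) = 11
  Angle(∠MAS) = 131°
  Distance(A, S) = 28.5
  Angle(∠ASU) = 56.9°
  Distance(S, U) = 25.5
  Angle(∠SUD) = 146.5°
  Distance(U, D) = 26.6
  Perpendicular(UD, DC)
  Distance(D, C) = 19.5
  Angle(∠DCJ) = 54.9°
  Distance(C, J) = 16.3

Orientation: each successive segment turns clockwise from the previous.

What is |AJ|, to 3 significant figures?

17.4

UD is perpendicular to DC, so DC runs at 24.4°; with |DC| = 19.5, C = (-5.91, 10.3). ∠DCJ = 54.9° gives CJ at -101° from the x-axis; with |CJ| = 16.3, J = (-8.93, -5.75). Then |AJ| = |J − A| = 17.4.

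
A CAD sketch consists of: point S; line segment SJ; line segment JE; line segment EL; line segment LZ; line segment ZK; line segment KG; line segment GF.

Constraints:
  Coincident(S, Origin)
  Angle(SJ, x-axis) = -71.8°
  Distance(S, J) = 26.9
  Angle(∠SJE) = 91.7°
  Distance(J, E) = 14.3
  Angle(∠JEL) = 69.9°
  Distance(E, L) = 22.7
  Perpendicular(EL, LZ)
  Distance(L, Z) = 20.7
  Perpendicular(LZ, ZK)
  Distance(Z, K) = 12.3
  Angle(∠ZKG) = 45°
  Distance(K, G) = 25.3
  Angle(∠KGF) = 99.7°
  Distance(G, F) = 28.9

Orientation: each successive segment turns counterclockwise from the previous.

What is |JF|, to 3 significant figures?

47.4

S is at the origin; SJ runs at -71.8° with length 26.9, so J = (8.40, -25.6). ∠SJE = 91.7° gives JE at 16.5° from the x-axis; with |JE| = 14.3, E = (22.1, -21.5). ∠JEL = 69.9° gives EL at 127° from the x-axis; with |EL| = 22.7, L = (8.58, -3.27). EL is perpendicular to LZ, so LZ runs at -143°; with |LZ| = 20.7, Z = (-8.04, -15.6). The perpendicularity gives ZK at right angles to LZ, so ZK runs at -53.4°; with |ZK| = 12.3, K = (-0.706, -25.5). ∠ZKG = 45.0° gives KG at 81.6° from the x-axis; with |KG| = 25.3, G = (2.99, -0.457). ∠KGF = 99.7° gives GF at 162° from the x-axis; with |GF| = 28.9, F = (-24.5, 8.52). Then |JF| = |F − J| = 47.4.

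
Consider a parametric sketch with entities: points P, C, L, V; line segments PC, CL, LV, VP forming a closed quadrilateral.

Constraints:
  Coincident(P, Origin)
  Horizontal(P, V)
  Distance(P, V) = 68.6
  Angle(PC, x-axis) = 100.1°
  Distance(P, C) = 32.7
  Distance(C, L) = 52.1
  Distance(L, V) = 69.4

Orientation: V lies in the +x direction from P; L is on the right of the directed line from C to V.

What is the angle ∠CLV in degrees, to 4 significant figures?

82.30°

P is at the origin; PV is horizontal with |PV| = 68.6 and V in +x, so V = (68.6, 0). PC runs at 100.1° with |PC| = 32.7, so C = (-5.734, 32.19). L is determined by |CL| = 52.1 and |LV| = 69.4 together: it lies at the intersection of circle(C, 52.1) and circle(V, 69.4). With |CV| = 81.01, the foot of the radical line on CV is 27.53 from C and the perpendicular offset is √(52.1² − 27.53²) = 44.23. Taking the right-of-CV solution: L = (1.948, -19.34).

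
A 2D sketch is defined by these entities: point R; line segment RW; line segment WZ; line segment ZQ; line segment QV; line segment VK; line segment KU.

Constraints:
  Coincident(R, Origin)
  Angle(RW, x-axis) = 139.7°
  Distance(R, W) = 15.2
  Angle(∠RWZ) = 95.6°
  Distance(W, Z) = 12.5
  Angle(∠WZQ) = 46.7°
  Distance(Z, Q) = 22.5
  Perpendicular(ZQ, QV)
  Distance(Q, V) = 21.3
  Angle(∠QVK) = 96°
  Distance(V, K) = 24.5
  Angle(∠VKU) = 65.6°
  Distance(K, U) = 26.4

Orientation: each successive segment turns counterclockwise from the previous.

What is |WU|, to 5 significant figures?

10.500

R is at the origin; RW runs at 139.7° with length 15.2, so W = (-11.593, 9.8312). ∠RWZ = 95.6° gives WZ at -135.90° from the x-axis; with |WZ| = 12.5, Z = (-20.569, 1.1323). ∠WZQ = 46.7° gives ZQ at -2.6000° from the x-axis; with |ZQ| = 22.5, Q = (1.9077, 0.11163). The perpendicularity gives QV at right angles to ZQ, so QV runs at 87.400°; with |QV| = 21.3, V = (2.8739, 21.390). ∠QVK = 96.0° gives VK at 171.40° from the x-axis; with |VK| = 24.5, K = (-21.351, 25.053). ∠VKU = 65.6° gives KU at -74.200° from the x-axis; with |KU| = 26.4, U = (-14.162, -0.34924). Then |WU| = |U − W| = 10.500.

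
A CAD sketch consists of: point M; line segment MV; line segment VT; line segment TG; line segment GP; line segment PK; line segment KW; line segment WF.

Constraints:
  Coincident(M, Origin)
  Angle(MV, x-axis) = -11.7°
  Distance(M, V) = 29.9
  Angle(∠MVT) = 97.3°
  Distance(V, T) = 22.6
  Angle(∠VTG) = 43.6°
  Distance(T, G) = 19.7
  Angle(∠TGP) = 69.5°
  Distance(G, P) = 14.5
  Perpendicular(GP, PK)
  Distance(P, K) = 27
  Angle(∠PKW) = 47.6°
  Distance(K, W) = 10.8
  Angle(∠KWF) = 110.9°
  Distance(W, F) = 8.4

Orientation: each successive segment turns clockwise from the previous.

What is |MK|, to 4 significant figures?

50.78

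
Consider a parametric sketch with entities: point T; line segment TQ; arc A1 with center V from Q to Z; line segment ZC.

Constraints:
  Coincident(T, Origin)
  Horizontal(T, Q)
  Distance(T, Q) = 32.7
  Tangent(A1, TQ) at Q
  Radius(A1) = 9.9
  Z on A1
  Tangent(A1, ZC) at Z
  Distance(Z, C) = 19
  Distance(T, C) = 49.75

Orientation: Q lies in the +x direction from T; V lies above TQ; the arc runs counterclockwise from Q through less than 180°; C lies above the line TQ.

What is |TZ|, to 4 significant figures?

43.99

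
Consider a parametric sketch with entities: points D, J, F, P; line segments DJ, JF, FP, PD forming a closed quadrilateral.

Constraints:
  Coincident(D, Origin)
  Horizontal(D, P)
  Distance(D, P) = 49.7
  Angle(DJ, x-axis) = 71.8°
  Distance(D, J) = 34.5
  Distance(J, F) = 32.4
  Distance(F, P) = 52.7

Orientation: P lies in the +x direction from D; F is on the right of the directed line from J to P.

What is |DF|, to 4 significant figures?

4.460

Checks: |JF| = 32.40 ✓; |FP| = 52.70 ✓.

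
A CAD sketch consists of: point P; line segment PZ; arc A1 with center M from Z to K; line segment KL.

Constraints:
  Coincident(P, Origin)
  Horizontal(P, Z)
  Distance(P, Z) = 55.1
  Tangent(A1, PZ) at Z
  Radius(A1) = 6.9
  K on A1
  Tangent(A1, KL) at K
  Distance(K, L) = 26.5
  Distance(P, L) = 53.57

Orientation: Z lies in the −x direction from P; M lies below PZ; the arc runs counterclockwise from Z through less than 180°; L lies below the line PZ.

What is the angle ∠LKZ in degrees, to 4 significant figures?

114.9°

Checks: |MK| = 6.900 ✓; ∠(MK, KL) = 90.00° ✓; |KL| = 26.50 ✓; |PL| = 53.57 ✓.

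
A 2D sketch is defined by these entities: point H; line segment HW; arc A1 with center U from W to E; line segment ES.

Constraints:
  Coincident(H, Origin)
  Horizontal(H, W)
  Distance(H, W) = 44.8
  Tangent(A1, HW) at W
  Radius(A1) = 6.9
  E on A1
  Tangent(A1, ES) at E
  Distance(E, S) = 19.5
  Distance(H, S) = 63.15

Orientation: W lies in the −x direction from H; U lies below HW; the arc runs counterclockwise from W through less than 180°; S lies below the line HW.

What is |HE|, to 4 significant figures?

51.20

H is at the origin; HW is horizontal with |HW| = 44.8 and W on the −x side, so W = (-44.80, 0.000). The tangent condition forces UW to be normal to HW, so U = W + (0, -6.9) = (-44.80, -6.900). Since UE ⟂ ES (tangency), |US| = √(6.9² + 19.5²) = 20.68 regardless of where E sits on A1. So S lies on both circle(H, 63.15) and circle(U, 20.68); the below-HW intersection is S = (-59.33, -21.62). E is the foot of the tangent from S: E = (-51.05, -3.967).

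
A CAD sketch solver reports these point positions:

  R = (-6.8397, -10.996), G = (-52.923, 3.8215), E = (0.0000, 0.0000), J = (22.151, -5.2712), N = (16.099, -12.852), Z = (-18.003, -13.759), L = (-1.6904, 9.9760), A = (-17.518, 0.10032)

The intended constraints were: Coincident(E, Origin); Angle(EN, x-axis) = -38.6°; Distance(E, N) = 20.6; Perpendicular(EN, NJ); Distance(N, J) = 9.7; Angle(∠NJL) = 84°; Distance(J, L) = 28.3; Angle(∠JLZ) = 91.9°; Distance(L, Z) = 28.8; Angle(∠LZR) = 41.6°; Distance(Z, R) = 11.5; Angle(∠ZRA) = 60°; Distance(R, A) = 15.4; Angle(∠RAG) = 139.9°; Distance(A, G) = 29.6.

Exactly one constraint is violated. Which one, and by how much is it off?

Distance(A, G) = 29.6 — off by 6.00.

E = (0.00, 0.00) ✓; EN at -38.60° ✓; |EN| = 20.60 ✓; ∠(EN, NJ) = 90.00° ✓; |NJ| = 9.700 ✓; ∠NJL = 84.00° ✓; |JL| = 28.30 ✓; ∠JLZ = 91.90° ✓; |LZ| = 28.80 ✓; ∠LZR = 41.60° ✓; |ZR| = 11.50 ✓; ∠ZRA = 60.00° ✓; |RA| = 15.40 ✓; ∠RAG = 139.9° ✓; |AG| = 35.60 ✗.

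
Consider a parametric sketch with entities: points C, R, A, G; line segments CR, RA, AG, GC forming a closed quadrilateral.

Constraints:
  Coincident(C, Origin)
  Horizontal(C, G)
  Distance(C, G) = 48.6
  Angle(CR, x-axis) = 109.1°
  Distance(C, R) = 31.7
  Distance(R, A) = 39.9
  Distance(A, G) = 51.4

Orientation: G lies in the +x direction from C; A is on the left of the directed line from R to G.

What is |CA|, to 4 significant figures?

53.05

Checks: CR at 109.1° ✓; |RA| = 39.90 ✓; |AG| = 51.40 ✓.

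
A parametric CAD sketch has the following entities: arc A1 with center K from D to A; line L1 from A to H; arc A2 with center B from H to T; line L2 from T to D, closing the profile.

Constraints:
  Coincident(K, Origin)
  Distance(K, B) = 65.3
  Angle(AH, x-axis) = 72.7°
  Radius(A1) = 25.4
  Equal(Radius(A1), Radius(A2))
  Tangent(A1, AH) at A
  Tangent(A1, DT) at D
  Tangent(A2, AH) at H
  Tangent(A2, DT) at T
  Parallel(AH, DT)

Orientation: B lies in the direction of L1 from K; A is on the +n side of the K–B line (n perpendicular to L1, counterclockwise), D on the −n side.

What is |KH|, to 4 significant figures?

70.07

The slot axis is L1's direction at 72.7°, so u = (cos 72.7°, sin 72.7°) = (0.2974, 0.9548) and n = (−sin 72.7°, cos 72.7°) = (-0.9548, 0.2974). K is at the origin and B lies 65.3 along u from K, so B = 65.3·u = (19.42, 62.35). Tangency of A1 to both parallel lines with radius 25.4 puts A and D at K ± 25.4·n: A = (-24.25, 7.553), D = (24.25, -7.553). Equal radii place H and T the same way about B: H = B + 25.4·n = (-4.832, 69.90), T = B − 25.4·n = (43.67, 54.79). Then |KH| = |H − K| = 70.07.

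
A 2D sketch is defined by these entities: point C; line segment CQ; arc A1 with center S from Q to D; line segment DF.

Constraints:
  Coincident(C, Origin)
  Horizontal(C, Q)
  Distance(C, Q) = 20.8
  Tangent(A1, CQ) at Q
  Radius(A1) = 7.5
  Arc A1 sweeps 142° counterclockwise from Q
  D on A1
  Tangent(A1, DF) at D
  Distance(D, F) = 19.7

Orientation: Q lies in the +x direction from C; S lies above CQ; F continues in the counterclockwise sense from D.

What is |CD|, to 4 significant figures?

28.74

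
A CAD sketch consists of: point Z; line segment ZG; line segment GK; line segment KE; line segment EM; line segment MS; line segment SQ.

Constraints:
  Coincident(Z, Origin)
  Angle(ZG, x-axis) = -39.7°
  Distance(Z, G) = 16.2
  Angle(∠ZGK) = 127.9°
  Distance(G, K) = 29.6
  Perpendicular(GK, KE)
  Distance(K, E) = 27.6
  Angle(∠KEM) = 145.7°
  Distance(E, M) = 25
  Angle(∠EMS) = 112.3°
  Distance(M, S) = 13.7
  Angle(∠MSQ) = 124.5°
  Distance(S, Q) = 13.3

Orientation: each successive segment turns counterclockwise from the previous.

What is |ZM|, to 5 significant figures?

43.663

The perpendicularity gives KE at right angles to GK, so KE runs at 102.40°; with |KE| = 27.6, E = (35.447, 22.964). ∠KEM = 145.7° gives EM at 136.70° from the x-axis; with |EM| = 25.0, M = (17.253, 40.110). Then |ZM| = |M − Z| = 43.663.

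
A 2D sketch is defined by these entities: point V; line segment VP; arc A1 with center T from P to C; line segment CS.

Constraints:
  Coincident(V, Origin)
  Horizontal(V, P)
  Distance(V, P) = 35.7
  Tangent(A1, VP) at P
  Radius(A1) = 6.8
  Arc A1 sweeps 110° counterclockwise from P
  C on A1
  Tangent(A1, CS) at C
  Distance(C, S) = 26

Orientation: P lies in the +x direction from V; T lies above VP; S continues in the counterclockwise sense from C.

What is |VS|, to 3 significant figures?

47.2

V is at the origin; V and P share the same y with |VP| = 35.7 and P on the +x side, so P = (35.7, 0.00). Tangency of A1 to VP means the radius TP is perpendicular to VP, so T = P + (0, 6.8) = (35.7, 6.80). On A1, P sits at bearing -90° from T; a 110° counterclockwise sweep puts C at bearing 20°, so C = T + 6.8·(cos 20°, sin 20°) = (42.1, 9.13). A1 meets CS tangentially, so TC is at right angles to CS, so CS runs along (−sin 20°, cos 20°); with |CS| = 26.0, S = (33.2, 33.6). Then |VS| = |S − V| = 47.2.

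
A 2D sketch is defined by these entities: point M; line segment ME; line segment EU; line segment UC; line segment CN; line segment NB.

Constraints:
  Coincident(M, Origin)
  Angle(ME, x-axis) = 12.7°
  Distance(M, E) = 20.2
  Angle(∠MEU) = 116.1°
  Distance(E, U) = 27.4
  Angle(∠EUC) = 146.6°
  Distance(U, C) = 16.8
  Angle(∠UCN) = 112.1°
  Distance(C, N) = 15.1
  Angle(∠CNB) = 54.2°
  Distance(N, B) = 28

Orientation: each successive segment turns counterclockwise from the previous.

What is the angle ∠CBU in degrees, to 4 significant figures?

38.43°

M is at the origin; ME runs at 12.7° with length 20.2, so E = (19.71, 4.441). ∠MEU = 116.1° gives EU at 76.60° from the x-axis; with |EU| = 27.4, U = (26.06, 31.09). ∠EUC = 146.6° gives UC at 110.0° from the x-axis; with |UC| = 16.8, C = (20.31, 46.88). ∠UCN = 112.1° gives CN at 177.9° from the x-axis; with |CN| = 15.1, N = (5.220, 47.44). ∠CNB = 54.2° gives NB at -56.30° from the x-axis; with |NB| = 28.0, B = (20.76, 24.14). Then cos ∠CBU = BC·BU / (|BC||BU|), giving 38.43°.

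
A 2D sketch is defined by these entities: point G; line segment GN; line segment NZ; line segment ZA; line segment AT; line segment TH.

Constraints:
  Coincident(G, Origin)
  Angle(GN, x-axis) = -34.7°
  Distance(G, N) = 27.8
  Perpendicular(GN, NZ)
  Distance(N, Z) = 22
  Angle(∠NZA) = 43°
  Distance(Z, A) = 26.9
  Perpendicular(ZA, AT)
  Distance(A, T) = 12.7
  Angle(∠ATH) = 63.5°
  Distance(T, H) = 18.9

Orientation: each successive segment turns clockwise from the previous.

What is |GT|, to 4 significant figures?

19.78

∠NZA = 43.0° gives ZA at 98.30° from the x-axis; with |ZA| = 26.9, A = (6.448, -7.295). ZA ⟂ AT, so AT runs at 8.300°; with |AT| = 12.7, T = (19.02, -5.462). Then |GT| = |T − G| = 19.78.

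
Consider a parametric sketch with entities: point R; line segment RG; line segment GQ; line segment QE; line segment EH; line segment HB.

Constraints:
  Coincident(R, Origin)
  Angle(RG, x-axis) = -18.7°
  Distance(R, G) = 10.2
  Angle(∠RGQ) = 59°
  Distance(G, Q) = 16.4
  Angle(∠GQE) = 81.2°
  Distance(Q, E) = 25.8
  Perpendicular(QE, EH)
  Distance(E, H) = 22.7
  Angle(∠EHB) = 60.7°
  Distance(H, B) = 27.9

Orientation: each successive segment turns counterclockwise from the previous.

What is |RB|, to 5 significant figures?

8.8986

R is at the origin; RG runs at -18.7° with length 10.2, so G = (9.6615, -3.2703). ∠RGQ = 59.0° gives GQ at 102.30° from the x-axis; with |GQ| = 16.4, Q = (6.1678, 12.753). ∠GQE = 81.2° gives QE at -158.90° from the x-axis; with |QE| = 25.8, E = (-17.902, 3.4654). QE ⟂ EH, so EH runs at -68.900°; with |EH| = 22.7, H = (-9.7304, -17.713). ∠EHB = 60.7° gives HB at 50.400° from the x-axis; with |HB| = 27.9, B = (8.0537, 3.7847). Then |RB| = |B − R| = 8.8986.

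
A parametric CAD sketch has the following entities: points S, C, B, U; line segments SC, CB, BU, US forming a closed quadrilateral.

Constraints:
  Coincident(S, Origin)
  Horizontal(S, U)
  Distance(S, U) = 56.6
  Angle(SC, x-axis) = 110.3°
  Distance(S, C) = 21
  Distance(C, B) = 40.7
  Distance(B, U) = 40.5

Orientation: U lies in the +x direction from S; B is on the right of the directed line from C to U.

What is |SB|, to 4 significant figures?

21.74

Checks: |CB| = 40.70 ✓; |BU| = 40.50 ✓.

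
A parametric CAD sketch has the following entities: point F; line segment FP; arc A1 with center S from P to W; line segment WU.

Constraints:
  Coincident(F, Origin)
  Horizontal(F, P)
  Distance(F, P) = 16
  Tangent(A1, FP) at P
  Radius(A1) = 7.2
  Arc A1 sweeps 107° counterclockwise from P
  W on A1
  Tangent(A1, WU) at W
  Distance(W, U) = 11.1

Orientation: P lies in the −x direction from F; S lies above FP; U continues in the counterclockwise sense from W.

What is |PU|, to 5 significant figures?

20.250

F is at the origin; F and P share the same y with |FP| = 16.0 and P on the −x side, so P = (-16.000, 0.0000). The tangent condition forces SP to be normal to FP, so S = P + (0, 7.2) = (-16.000, 7.2000). On A1, P sits at bearing -90° from S; a 107° counterclockwise sweep puts W at bearing 17°, so W = S + 7.2·(cos 17°, sin 17°) = (-9.1146, 9.3051). Tangency of A1 to WU means the radius SW is perpendicular to WU, so WU runs along (−sin 17°, cos 17°); with |WU| = 11.1, U = (-12.360, 19.920). Then |PU| = |U − P| = 20.250.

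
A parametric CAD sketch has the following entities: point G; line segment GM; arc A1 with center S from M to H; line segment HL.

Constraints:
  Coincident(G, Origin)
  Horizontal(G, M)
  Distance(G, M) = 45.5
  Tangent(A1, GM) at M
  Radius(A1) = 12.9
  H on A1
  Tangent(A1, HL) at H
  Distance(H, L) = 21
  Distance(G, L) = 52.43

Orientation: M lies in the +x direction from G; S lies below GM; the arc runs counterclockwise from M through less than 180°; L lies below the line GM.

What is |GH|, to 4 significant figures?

36.58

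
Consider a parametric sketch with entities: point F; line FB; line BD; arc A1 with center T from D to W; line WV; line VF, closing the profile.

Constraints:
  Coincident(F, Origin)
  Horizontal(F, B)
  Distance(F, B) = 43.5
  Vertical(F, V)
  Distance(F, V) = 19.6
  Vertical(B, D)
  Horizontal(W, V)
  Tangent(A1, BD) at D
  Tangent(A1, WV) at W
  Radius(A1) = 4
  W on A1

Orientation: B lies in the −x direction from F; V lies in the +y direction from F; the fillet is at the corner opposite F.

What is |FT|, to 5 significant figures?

42.469

F is at the origin; FB is horizontal with |FB| = 43.5 and B on the −x side, so B = (-43.500, 0.0000). FV is vertical with |FV| = 19.6 and V on the +y side, so V = (0.0000, 19.600). The virtual corner opposite F is at (-43.500, 19.600). Tangency of A1 to BD means the radius TD is perpendicular to BD and the tangent condition forces TW to be normal to WV, with radius 4.0, so the center T sits 4.0 in from both sides at T = (-39.500, 15.600). Then |FT| = |T − F| = 42.469.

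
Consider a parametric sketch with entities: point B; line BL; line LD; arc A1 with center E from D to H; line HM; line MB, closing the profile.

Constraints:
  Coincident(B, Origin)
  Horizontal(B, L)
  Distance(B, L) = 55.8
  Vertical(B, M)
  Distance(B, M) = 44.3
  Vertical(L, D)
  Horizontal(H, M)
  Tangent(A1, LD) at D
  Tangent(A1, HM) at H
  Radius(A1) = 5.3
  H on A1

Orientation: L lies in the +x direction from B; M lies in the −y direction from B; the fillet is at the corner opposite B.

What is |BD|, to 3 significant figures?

68.1

B is at the origin; BL is horizontal with |BL| = 55.8 and L on the +x side, so L = (55.8, 0.00). B and M share the same x with |BM| = 44.3 and M on the −y side, so M = (0.00, -44.3). The virtual corner opposite B is at (55.8, -44.3). The tangent condition forces ED to be normal to LD and tangency of A1 to HM means the radius EH is perpendicular to HM, with radius 5.3, so the center E sits 5.3 in from both sides at E = (50.5, -39.0). That places the tangent points at D = (55.8, -39.0) on LD and H = (50.5, -44.3) on HM. Then |BD| = |D − B| = 68.1.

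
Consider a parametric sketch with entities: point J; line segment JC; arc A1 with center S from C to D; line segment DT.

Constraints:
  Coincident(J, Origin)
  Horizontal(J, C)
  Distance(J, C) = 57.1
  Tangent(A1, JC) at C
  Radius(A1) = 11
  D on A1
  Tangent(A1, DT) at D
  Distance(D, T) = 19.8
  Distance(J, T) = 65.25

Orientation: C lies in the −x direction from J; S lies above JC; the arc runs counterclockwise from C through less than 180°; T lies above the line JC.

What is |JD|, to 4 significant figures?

49.80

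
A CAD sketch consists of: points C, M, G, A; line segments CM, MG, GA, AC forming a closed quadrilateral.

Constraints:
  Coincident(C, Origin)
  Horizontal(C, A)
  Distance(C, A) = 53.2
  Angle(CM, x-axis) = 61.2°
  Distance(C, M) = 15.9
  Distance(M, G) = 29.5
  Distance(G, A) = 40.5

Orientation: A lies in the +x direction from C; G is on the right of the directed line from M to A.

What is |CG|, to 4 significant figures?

21.17

Checks: |MG| = 29.50 ✓; |GA| = 40.50 ✓.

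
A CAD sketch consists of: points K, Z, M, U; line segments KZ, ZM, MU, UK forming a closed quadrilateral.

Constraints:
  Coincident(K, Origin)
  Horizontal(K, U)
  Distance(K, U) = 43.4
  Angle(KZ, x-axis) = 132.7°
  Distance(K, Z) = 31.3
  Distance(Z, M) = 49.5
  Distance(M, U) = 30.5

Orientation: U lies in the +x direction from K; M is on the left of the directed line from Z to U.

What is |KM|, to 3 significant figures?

38.6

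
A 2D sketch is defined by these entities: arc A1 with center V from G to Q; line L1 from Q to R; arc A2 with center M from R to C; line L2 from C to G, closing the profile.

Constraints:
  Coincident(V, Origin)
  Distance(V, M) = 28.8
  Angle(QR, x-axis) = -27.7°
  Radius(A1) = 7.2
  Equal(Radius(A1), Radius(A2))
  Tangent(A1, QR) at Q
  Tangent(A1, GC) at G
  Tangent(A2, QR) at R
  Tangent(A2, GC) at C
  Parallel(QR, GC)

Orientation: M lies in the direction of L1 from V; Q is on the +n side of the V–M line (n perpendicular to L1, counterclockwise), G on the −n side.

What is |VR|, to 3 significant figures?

29.7

The slot axis is L1's direction at -27.7°, so u = (cos -27.7°, sin -27.7°) = (0.885, -0.465) and n = (−sin -27.7°, cos -27.7°) = (0.465, 0.885). V is at the origin and M lies 28.8 along u from V, so M = 28.8·u = (25.5, -13.4). Tangency of A1 to both parallel lines with radius 7.2 puts Q and G at V ± 7.2·n: Q = (3.35, 6.37), G = (-3.35, -6.37). Equal radii place R and C the same way about M: R = M + 7.2·n = (28.8, -7.01), C = M − 7.2·n = (22.2, -19.8). Then |VR| = |R − V| = 29.7.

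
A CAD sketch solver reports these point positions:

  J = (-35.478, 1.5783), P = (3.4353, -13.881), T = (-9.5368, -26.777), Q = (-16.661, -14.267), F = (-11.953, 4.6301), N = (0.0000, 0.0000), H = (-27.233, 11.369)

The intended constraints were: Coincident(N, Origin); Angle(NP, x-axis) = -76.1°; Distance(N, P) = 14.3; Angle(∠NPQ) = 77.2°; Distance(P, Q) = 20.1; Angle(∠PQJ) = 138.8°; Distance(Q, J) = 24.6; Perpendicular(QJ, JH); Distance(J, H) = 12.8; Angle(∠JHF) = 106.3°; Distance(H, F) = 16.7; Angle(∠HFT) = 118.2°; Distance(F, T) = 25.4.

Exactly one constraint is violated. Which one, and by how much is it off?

Distance(F, T) = 25.4 — off by 6.10.

N = (0.00, 0.00) ✓; NP at -76.10° ✓; |NP| = 14.30 ✓; ∠NPQ = 77.20° ✓; |PQ| = 20.10 ✓; ∠PQJ = 138.8° ✓; |QJ| = 24.60 ✓; ∠(QJ, JH) = 90.00° ✓; |JH| = 12.80 ✓; ∠JHF = 106.3° ✓; |HF| = 16.70 ✓; ∠HFT = 118.2° ✓; |FT| = 31.50 ✗.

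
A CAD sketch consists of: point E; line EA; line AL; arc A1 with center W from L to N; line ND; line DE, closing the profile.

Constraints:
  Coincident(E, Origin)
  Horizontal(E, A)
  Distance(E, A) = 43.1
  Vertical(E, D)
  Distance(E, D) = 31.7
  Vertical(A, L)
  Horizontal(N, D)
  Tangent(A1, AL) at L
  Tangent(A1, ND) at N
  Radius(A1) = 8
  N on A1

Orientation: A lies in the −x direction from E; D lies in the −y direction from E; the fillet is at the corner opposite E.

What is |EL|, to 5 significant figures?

49.186

E is at the origin; EA is horizontal with |EA| = 43.1 and A on the −x side, so A = (-43.100, 0.0000). E and D share the same x with |ED| = 31.7 and D on the −y side, so D = (0.0000, -31.700). The virtual corner opposite E is at (-43.100, -31.700). A1 meets AL tangentially, so WL is at right angles to AL and the tangent condition forces WN to be normal to ND, with radius 8.0, so the center W sits 8.0 in from both sides at W = (-35.100, -23.700). That places the tangent points at L = (-43.100, -23.700) on AL and N = (-35.100, -31.700) on ND. Then |EL| = |L − E| = 49.186.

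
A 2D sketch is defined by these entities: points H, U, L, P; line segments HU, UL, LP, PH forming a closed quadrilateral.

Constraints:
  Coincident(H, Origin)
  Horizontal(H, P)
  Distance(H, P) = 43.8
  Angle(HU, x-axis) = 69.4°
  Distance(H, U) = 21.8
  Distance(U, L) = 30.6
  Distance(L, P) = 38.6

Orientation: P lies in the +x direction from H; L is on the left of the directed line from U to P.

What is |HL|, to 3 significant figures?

49.9

H is at the origin; H and P share the same y with |HP| = 43.8 and P in +x, so P = (43.8, 0). HU runs at 69.4° with |HU| = 21.8, so U = (7.67, 20.4). L is determined by |UL| = 30.6 and |LP| = 38.6 together: it lies at the intersection of circle(U, 30.6) and circle(P, 38.6). With |UP| = 41.5, the foot of the radical line on UP is 14.1 from U and the perpendicular offset is √(30.6² − 14.1²) = 27.2. Taking the left-of-UP solution: L = (33.3, 37.1).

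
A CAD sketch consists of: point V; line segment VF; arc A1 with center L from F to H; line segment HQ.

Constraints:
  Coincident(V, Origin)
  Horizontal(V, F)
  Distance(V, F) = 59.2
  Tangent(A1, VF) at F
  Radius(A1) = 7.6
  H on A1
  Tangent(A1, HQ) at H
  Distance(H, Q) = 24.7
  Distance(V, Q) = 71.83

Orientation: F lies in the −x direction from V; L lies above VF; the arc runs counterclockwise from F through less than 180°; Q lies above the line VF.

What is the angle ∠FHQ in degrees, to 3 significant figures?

121°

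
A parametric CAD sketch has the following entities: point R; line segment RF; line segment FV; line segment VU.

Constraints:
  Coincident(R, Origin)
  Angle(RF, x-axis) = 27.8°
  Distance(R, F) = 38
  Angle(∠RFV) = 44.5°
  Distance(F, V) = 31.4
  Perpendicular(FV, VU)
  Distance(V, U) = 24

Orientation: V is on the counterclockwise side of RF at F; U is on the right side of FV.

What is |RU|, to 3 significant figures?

50.8

R is at the origin; RF runs at 27.8° with length 38.0, so F = 38.0·(cos 27.8°, sin 27.8°) = (33.6, 17.7). ∠RFV = 44.5°, so FV runs at 27.8° + (180° − 44.5°) = 163° from the x-axis; with |FV| = 31.4, V = F + 31.4·(cos 163°, sin 163°) = (3.54, 26.7). FV is perpendicular to VU; with |VU| = 24.0 on the right of FV, U = V + 24.0·(0.287, 0.958) = (10.4, 49.7). Then |RU| = |U − R| = 50.8.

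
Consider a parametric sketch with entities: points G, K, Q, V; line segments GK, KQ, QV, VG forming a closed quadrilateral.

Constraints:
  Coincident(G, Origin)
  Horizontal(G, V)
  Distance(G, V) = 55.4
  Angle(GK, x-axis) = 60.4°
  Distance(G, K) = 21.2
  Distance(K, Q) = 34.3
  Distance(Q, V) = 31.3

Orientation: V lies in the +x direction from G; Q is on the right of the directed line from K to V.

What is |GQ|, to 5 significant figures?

29.015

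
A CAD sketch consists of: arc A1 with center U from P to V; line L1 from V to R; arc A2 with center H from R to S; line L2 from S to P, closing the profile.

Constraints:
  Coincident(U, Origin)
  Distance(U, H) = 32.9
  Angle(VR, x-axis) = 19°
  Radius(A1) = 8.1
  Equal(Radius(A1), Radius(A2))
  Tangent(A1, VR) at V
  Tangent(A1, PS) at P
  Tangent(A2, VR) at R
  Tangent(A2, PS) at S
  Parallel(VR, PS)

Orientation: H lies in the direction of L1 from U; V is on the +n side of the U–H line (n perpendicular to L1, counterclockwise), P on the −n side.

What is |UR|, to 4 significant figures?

33.88

The slot axis is L1's direction at 19.0°, so u = (cos 19.0°, sin 19.0°) = (0.9455, 0.3256) and n = (−sin 19.0°, cos 19.0°) = (-0.3256, 0.9455). U is at the origin and H lies 32.9 along u from U, so H = 32.9·u = (31.11, 10.71). Tangency of A1 to both parallel lines with radius 8.1 puts V and P at U ± 8.1·n: V = (-2.637, 7.659), P = (2.637, -7.659). Equal radii place R and S the same way about H: R = H + 8.1·n = (28.47, 18.37), S = H − 8.1·n = (33.74, 3.052). Then |UR| = |R − U| = 33.88.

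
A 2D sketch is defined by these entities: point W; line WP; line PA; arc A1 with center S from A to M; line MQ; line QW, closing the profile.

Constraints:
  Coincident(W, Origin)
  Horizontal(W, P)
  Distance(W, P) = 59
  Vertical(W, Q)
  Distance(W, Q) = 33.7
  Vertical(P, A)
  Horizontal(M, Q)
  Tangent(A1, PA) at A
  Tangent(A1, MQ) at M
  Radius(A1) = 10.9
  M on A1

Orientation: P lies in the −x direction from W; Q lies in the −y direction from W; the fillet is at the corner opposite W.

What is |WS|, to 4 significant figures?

53.23

WQ is vertical with |WQ| = 33.7 and Q on the −y side, so Q = (0.000, -33.70). The virtual corner opposite W is at (-59.00, -33.70). Tangency of A1 to PA means the radius SA is perpendicular to PA and since A1 is tangent to MQ there, SM ⟂ MQ, with radius 10.9, so the center S sits 10.9 in from both sides at S = (-48.10, -22.80). Then |WS| = |S − W| = 53.23.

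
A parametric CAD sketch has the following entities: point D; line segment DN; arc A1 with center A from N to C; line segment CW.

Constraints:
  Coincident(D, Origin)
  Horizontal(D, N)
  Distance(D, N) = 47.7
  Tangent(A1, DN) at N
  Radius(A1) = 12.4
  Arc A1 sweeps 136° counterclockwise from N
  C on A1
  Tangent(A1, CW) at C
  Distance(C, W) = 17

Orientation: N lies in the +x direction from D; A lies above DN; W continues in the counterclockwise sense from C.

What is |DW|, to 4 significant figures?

55.15

D is at the origin; D and N share the same y with |DN| = 47.7 and N on the +x side, so N = (47.70, 0.000). The tangent condition forces AN to be normal to DN, so A = N + (0, 12.4) = (47.70, 12.40). On A1, N sits at bearing -90° from A; a 136° counterclockwise sweep puts C at bearing 46°, so C = A + 12.4·(cos 46°, sin 46°) = (56.31, 21.32). Since A1 is tangent to CW there, AC ⟂ CW, so CW runs along (−sin 46°, cos 46°); with |CW| = 17.0, W = (44.08, 33.13). Then |DW| = |W − D| = 55.15.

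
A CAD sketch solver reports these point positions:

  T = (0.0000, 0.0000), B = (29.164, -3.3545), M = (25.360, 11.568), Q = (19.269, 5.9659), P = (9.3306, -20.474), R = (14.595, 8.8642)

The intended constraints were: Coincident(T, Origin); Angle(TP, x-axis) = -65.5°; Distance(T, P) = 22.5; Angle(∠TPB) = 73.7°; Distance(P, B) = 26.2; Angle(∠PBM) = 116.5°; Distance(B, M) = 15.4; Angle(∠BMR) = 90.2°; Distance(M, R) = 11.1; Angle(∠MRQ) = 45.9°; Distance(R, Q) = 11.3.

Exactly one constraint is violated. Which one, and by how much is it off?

Distance(R, Q) = 11.3 — off by 5.80.

T = (0.00, 0.00) ✓; TP at -65.50° ✓; |TP| = 22.50 ✓; ∠TPB = 73.70° ✓; |PB| = 26.20 ✓; ∠PBM = 116.5° ✓; |BM| = 15.40 ✓; ∠BMR = 90.20° ✓; |MR| = 11.10 ✓; ∠MRQ = 45.90° ✓; |RQ| = 5.500 ✗.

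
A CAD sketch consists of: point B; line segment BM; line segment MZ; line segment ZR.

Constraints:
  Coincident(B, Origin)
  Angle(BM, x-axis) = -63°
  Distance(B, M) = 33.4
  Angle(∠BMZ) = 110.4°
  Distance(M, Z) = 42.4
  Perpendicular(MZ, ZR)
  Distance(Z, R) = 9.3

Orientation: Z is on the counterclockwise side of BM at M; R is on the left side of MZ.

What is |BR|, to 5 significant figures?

58.351

B is at the origin; BM runs at -63.0° with length 33.4, so M = 33.4·(cos -63.0°, sin -63.0°) = (15.163, -29.760). ∠BMZ = 110.4°, so MZ runs at -63.0° + (180° − 110.4°) = 6.6000° from the x-axis; with |MZ| = 42.4, Z = M + 42.4·(cos 6.6000°, sin 6.6000°) = (57.282, -24.886). The perpendicularity gives ZR at right angles to MZ; with |ZR| = 9.3 on the left of MZ, R = Z + 9.3·(-0.11494, 0.99337) = (56.213, -15.648). Then |BR| = |R − B| = 58.351.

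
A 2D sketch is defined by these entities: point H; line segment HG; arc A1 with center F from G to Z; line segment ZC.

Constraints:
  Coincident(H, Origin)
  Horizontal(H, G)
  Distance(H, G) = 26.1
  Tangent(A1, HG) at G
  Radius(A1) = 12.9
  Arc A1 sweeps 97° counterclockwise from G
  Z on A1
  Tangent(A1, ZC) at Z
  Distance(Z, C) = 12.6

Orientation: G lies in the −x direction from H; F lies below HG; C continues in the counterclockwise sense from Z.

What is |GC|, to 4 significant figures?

29.24

H is at the origin; HG is horizontal with |HG| = 26.1 and G on the −x side, so G = (-26.10, 0.000). Since A1 is tangent to HG there, FG ⟂ HG, so F = G + (0, -12.9) = (-26.10, -12.90). On A1, G sits at bearing 90° from F; a 97° counterclockwise sweep puts Z at bearing 187°, so Z = F + 12.9·(cos 187°, sin 187°) = (-38.90, -14.47). A1 meets ZC tangentially, so FZ is at right angles to ZC, so ZC runs along (−sin 187°, cos 187°); with |ZC| = 12.6, C = (-37.37, -26.98). Then |GC| = |C − G| = 29.24.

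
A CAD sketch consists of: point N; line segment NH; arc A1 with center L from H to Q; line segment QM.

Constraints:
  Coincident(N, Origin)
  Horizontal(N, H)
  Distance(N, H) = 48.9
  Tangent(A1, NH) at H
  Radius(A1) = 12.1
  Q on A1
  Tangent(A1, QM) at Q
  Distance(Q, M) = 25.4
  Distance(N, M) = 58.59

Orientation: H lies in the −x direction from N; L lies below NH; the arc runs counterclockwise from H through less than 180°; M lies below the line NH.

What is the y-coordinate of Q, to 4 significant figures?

-19.43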